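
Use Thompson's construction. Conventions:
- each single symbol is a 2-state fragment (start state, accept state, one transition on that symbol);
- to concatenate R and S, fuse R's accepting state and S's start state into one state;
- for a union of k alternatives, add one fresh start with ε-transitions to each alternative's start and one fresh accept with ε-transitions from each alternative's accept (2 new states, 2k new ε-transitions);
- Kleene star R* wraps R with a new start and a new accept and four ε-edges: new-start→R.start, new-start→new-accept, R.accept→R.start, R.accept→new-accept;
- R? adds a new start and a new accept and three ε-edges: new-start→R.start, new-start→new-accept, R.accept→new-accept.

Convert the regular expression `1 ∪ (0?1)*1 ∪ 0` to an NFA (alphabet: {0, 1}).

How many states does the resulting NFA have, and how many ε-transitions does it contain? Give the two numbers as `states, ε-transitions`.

14, 13

Per subexpression:
Each of the 5 symbol leaves contributes 2 states and 0 ε-transitions.
  0? → 4 states, 3 ε-transitions
  0?1 → 5 states, 3 ε-transitions
  (0?1)* → 7 states, 7 ε-transitions
  (0?1)*1 → 8 states, 7 ε-transitions
  1 ∪ (0?1)*1 ∪ 0 → 14 states, 13 ε-transitions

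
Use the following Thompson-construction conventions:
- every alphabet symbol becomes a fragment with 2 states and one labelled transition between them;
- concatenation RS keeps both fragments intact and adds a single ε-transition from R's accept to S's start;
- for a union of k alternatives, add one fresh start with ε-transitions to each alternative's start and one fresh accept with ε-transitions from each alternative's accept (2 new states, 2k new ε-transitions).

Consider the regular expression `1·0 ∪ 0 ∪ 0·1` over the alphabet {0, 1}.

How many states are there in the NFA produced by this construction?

12

Recursing over subexpressions:
Each of the 5 symbol leaves contributes a 2-state fragment.
  1·0 : 4 states
  0·1 : 4 states
  1·0 ∪ 0 ∪ 0·1 : 12 states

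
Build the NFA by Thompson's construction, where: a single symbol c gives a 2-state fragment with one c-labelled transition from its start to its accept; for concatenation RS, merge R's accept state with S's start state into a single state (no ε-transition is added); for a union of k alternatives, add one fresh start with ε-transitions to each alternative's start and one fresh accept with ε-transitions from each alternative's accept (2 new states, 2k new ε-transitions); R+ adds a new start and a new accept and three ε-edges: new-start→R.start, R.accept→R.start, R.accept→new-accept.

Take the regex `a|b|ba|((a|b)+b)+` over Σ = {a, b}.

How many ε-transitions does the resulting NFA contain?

By structural recursion:
Each of the 7 symbol leaves contributes 0 ε-transitions.
  ba = 0 ε-transitions
  a|b = 4 ε-transitions
  (a|b)+ = 7 ε-transitions
  (a|b)+b = 7 ε-transitions
  ((a|b)+b)+ = 10 ε-transitions
  a|b|ba|((a|b)+b)+ = 18 ε-transitions

18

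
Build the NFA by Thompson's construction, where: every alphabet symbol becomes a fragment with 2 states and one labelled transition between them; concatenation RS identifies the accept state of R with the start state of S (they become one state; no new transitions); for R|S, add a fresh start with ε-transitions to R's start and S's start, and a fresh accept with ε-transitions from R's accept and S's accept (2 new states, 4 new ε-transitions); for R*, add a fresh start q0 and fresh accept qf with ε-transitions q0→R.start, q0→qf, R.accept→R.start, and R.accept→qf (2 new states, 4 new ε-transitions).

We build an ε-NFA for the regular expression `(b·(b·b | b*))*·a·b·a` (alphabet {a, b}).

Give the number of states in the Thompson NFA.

15

Building bottom-up:
Each of the 7 symbol leaves contributes a 2-state fragment.
  b·b → 3 states
  b* → 4 states
  b·b | b* → 9 states
  b·(b·b | b*) → 10 states
  (b·(b·b | b*))* → 12 states
  (b·(b·b | b*))*·a·b·a → 15 states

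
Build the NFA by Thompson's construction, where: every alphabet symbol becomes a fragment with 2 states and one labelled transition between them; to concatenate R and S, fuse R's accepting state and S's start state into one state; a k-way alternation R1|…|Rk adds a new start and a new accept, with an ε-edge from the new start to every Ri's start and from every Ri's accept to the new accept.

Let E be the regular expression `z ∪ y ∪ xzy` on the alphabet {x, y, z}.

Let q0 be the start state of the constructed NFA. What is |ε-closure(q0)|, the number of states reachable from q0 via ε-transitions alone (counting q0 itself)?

4

Compute the ε-closure size of each fragment's start state recursively; a symbol fragment's start has no outgoing ε-edge, so its closure is just itself (size 1).
  xzy — |ε-closure| equals the left operand's closure size = 1 (its accept is not ε-reachable, so the closure stops there)
  z ∪ y ∪ xzy — |ε-closure| = 1 + 1 + 1 + 1 = 4 (the new accept is not ε-reachable since no branch accepts ε)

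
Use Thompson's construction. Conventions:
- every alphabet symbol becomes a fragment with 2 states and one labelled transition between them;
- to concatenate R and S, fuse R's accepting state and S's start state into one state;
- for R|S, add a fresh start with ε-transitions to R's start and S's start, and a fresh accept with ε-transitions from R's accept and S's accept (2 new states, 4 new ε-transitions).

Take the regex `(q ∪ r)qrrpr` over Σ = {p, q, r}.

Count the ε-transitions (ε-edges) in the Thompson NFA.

Per subexpression:
Each of the 7 symbol leaves contributes 0 ε-transitions.
  q ∪ r — 4 ε-transitions
  (q ∪ r)qrrpr — 4 ε-transitions

4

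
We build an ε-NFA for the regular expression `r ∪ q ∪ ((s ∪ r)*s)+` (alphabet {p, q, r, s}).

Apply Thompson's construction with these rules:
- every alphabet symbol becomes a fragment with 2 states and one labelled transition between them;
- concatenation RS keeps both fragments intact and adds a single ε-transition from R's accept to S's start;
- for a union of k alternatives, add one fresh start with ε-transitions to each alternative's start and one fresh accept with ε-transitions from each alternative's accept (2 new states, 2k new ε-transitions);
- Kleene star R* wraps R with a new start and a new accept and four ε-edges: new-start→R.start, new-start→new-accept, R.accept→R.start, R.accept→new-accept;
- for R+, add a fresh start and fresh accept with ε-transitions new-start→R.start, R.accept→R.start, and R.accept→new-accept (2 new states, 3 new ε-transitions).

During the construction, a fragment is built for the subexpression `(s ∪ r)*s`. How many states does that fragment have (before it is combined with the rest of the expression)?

10

Fragment for `(s ∪ r)*s`:
Each of the 3 symbol leaves contributes a 2-state fragment.
  s ∪ r = 6 states
  (s ∪ r)* = 8 states
  (s ∪ r)*s = 10 states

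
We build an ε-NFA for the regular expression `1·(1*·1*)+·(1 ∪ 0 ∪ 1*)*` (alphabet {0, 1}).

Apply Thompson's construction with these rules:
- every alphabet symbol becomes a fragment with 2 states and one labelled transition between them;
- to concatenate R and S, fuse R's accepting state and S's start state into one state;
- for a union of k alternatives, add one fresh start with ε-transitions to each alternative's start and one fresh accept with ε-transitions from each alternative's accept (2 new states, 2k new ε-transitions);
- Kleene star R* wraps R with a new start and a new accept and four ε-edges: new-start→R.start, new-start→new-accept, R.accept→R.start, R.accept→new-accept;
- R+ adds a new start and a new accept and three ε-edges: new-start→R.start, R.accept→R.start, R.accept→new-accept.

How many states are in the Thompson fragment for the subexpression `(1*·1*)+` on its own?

9

Fragment for `(1*·1*)+`:
Each of the 2 symbol leaves contributes a 2-state fragment.
  1* — 4 states
  1* — 4 states
  1*·1* — 7 states
  (1*·1*)+ — 9 states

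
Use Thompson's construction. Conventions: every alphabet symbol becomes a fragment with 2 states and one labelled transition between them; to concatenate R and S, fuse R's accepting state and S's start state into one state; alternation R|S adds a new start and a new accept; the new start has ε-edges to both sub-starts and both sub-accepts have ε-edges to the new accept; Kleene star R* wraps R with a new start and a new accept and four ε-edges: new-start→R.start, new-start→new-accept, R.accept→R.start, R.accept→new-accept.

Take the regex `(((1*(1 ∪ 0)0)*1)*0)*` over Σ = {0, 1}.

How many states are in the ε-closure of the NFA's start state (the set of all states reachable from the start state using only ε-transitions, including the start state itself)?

Compute the ε-closure size of each fragment's start state recursively; a symbol fragment's start has no outgoing ε-edge, so its closure is just itself (size 1).
  1* → |ε-closure| = 1 (new start) + 1 (body) + 1 (new accept) = 3
  1 ∪ 0 → |ε-closure| = 1 + 1 + 1 = 3 (the new accept is not ε-reachable since no branch accepts ε)
  1*(1 ∪ 0)0 → the left operand accepts ε, so the closure extends into the next operand (the shared merged state is already counted); |ε-closure| = 3 + (3−1) = 5
  (1*(1 ∪ 0)0)* → |ε-closure| = 1 (new start) + 5 (body) + 1 (new accept) = 7
  (1*(1 ∪ 0)0)*1 → the left operand accepts ε, so the closure extends into the next operand (the shared merged state is already counted); |ε-closure| = 7 + (1−1) = 7
  ((1*(1 ∪ 0)0)*1)* → the star's fresh start ε-reaches both the body's start and the fresh accept: |ε-closure| = 2 + 7 = 9
  ((1*(1 ∪ 0)0)*1)*0 → the left operand accepts ε, so the closure extends into the next operand (the shared merged state is already counted); |ε-closure| = 9 + (1−1) = 9
  (((1*(1 ∪ 0)0)*1)*0)* → new start has ε-edges to the inner start and to the new accept, so |ε-closure| = 2 + 9 = 11

11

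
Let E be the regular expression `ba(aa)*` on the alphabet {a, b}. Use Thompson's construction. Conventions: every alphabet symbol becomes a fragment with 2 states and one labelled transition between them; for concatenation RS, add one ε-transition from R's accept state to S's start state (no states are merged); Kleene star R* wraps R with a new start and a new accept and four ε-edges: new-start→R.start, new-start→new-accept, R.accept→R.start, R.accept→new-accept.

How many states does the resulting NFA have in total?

10

Per subexpression:
Each of the 4 symbol leaves contributes a 2-state fragment.
  aa → 4 states
  (aa)* → 6 states
  ba(aa)* → 10 states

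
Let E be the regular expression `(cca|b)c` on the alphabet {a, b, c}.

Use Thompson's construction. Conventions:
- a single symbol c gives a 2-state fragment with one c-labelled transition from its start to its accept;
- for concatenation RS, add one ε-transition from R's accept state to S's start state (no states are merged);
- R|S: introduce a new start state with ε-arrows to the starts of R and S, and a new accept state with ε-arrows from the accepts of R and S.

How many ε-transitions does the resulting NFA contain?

Per subexpression:
Each of the 5 symbol leaves contributes 0 ε-transitions.
  cca → 2 ε-transitions
  cca|b → 6 ε-transitions
  (cca|b)c → 7 ε-transitions

7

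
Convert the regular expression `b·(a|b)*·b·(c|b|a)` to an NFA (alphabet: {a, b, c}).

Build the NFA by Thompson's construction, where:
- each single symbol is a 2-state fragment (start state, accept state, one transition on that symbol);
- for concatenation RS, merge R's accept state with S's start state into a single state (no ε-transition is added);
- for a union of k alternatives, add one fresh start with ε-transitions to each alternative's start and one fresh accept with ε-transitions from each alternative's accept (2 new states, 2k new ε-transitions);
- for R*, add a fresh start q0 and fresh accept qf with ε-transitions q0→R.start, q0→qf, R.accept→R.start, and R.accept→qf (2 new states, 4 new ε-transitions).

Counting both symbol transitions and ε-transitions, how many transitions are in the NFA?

21

Recursing over subexpressions:
Each of the 7 symbol leaves contributes 1 transition (1 symbol, 0 ε).
  a|b : 6 transitions (2 symbol, 4 ε)
  (a|b)* : 10 transitions (2 symbol, 8 ε)
  c|b|a : 9 transitions (3 symbol, 6 ε)
  b·(a|b)*·b·(c|b|a) : 21 transitions (7 symbol, 14 ε)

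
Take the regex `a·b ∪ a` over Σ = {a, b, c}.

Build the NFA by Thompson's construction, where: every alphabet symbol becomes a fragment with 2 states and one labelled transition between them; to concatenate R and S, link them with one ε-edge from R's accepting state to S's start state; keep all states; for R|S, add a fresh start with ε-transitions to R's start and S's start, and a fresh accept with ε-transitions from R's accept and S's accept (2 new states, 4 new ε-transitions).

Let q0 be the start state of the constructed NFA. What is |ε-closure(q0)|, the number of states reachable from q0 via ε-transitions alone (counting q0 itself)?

3

Let C(F) = |ε-closure(F.start)| within fragment F, and note whether F accepts ε. Symbol fragments have C = 1 and do not accept ε. Then:
  a·b : same as the first factor's closure: |closure| = 1
  a·b ∪ a : new start ε-reaches every alternative's start; none of them accept ε, so the new accept is not reached: |closure| = 1 + 1 + 1 = 3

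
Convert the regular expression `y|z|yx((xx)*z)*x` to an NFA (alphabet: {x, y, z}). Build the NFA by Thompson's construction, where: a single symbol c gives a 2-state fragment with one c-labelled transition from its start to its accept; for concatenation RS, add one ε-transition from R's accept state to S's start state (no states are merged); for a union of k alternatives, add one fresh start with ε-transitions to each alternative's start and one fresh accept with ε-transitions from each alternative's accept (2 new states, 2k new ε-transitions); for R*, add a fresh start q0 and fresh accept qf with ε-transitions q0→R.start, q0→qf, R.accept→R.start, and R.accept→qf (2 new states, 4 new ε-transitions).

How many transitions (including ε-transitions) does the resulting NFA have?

27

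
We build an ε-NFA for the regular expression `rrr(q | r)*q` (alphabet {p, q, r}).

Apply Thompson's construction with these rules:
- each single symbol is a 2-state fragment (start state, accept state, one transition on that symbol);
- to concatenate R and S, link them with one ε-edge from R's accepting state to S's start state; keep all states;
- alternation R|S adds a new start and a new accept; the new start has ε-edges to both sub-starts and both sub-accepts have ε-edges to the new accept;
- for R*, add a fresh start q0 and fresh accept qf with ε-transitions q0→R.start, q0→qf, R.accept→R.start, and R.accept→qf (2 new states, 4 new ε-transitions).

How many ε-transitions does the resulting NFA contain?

Building bottom-up:
Each of the 6 symbol leaves contributes 0 ε-transitions.
  q | r → 4 ε-transitions
  (q | r)* → 8 ε-transitions
  rrr(q | r)*q → 12 ε-transitions

12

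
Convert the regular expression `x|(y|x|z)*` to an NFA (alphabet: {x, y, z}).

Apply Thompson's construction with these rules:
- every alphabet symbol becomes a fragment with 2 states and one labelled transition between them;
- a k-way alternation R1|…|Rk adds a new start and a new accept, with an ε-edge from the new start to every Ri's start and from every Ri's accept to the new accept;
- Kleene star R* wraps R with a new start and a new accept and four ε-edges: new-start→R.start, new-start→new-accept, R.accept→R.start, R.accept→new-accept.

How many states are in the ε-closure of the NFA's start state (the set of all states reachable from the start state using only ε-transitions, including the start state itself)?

9

Let C(F) = |ε-closure(F.start)| within fragment F, and note whether F accepts ε. Symbol fragments have C = 1 and do not accept ε. Then:
  y|x|z → C = 1 + 1 + 1 + 1 = 4 (the new accept is not ε-reachable since no branch accepts ε)
  (y|x|z)* → new start has ε-edges to the inner start and to the new accept, so C = 2 + 4 = 6
  x|(y|x|z)* → C = 1 (new start) + (1 + 6) + 1 (new accept, since some branch ε-reaches its own accept) = 9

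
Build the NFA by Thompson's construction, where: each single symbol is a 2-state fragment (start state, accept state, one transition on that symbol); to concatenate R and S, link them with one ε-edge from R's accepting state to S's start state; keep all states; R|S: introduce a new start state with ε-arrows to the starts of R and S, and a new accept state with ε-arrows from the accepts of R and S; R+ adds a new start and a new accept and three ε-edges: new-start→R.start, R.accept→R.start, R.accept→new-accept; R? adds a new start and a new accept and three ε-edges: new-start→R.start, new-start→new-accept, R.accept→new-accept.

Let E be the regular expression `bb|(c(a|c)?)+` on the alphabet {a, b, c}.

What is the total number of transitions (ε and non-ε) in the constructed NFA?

Per subexpression:
Each of the 5 symbol leaves contributes 1 transition (1 symbol, 0 ε).
  bb → 3 transitions (2 symbol, 1 ε)
  a|c → 6 transitions (2 symbol, 4 ε)
  (a|c)? → 9 transitions (2 symbol, 7 ε)
  c(a|c)? → 11 transitions (3 symbol, 8 ε)
  (c(a|c)?)+ → 14 transitions (3 symbol, 11 ε)
  bb|(c(a|c)?)+ → 21 transitions (5 symbol, 16 ε)

21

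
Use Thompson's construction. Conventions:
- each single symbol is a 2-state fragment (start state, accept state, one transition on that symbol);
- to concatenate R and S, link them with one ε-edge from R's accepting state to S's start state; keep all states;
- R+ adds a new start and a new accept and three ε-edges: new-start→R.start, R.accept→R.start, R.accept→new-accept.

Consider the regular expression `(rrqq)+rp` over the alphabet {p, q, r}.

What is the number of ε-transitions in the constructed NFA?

Bottom-up over the parse tree:
Each of the 6 symbol leaves contributes 0 ε-transitions.
  rrqq = 3 ε-transitions
  (rrqq)+ = 6 ε-transitions
  (rrqq)+rp = 8 ε-transitions

8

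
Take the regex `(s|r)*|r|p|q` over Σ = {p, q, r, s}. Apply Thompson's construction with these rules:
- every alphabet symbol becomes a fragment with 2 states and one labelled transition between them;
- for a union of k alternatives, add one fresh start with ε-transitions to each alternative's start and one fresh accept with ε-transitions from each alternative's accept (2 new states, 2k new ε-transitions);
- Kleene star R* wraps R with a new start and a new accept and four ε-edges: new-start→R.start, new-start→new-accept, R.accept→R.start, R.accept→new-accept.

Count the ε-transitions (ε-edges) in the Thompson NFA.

16

Bottom-up over the parse tree:
Each of the 5 symbol leaves contributes 0 ε-transitions.
  s|r = 4 ε-transitions
  (s|r)* = 8 ε-transitions
  (s|r)*|r|p|q = 16 ε-transitions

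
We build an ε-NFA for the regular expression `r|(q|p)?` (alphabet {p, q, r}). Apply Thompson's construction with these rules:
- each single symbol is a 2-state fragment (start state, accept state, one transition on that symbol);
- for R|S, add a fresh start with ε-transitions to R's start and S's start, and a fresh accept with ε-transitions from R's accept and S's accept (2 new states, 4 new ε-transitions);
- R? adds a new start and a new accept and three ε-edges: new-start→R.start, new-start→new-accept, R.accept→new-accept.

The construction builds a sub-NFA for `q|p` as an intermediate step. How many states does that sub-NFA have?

Fragment for `q|p`:
Each of the 2 symbol leaves contributes a 2-state fragment.
  q|p — 6 states

6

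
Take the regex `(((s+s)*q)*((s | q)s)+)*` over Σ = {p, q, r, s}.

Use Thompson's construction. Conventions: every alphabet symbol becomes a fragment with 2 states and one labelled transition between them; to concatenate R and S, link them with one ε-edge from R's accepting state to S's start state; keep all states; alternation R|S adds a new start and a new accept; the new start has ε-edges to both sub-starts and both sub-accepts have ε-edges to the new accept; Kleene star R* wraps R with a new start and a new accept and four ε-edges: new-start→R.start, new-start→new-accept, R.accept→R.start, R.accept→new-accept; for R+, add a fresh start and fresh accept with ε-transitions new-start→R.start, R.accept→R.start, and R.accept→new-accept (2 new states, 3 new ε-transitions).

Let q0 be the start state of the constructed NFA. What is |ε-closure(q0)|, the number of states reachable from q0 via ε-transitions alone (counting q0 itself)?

13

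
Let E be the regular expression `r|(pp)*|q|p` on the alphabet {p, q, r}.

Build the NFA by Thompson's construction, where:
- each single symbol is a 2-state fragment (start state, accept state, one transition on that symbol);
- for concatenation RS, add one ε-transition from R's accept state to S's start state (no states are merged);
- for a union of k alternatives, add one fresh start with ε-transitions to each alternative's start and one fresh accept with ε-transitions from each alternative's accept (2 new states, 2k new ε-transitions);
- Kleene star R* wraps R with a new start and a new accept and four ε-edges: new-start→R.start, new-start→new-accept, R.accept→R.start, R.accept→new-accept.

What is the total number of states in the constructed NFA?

Building bottom-up:
Each of the 5 symbol leaves contributes a 2-state fragment.
  pp — 4 states
  (pp)* — 6 states
  r|(pp)*|q|p — 14 states

14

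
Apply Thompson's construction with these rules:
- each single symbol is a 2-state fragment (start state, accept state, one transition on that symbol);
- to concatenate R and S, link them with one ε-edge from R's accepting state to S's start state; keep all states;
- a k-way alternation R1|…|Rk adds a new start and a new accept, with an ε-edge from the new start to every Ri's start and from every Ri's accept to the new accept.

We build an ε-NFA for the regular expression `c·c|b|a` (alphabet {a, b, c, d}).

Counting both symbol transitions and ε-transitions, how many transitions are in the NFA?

11

Per subexpression:
Each of the 4 symbol leaves contributes 1 transition (1 symbol, 0 ε).
  c·c = 3 transitions (2 symbol, 1 ε)
  c·c|b|a = 11 transitions (4 symbol, 7 ε)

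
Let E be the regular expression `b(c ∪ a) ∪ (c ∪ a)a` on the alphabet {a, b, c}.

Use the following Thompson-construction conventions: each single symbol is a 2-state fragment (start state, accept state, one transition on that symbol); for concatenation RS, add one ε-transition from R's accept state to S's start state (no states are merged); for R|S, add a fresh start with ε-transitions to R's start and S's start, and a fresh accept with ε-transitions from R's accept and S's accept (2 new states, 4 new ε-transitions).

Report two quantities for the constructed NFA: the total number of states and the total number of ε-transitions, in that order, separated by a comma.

18, 14

Bottom-up over the parse tree:
Each of the 6 symbol leaves contributes 2 states and 0 ε-transitions.
  c ∪ a — 6 states, 4 ε-transitions
  b(c ∪ a) — 8 states, 5 ε-transitions
  c ∪ a — 6 states, 4 ε-transitions
  (c ∪ a)a — 8 states, 5 ε-transitions
  b(c ∪ a) ∪ (c ∪ a)a — 18 states, 14 ε-transitions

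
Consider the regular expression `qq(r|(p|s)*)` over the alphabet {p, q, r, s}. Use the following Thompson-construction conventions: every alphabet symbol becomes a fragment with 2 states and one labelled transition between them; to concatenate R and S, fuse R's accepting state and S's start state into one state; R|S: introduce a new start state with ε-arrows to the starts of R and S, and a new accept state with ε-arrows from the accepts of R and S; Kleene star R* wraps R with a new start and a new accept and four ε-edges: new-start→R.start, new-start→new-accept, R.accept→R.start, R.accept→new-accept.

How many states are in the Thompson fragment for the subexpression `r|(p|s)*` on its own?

12

Fragment for `r|(p|s)*`:
Each of the 3 symbol leaves contributes a 2-state fragment.
  p|s → 6 states
  (p|s)* → 8 states
  r|(p|s)* → 12 states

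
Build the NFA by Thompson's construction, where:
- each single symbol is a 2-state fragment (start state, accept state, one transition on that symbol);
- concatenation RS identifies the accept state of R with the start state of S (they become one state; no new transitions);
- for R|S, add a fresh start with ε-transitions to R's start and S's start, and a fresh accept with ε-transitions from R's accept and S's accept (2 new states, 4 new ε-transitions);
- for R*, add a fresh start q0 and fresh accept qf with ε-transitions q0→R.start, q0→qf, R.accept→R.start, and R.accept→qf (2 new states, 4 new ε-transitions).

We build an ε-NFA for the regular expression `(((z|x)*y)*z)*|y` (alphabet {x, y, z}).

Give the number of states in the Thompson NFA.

18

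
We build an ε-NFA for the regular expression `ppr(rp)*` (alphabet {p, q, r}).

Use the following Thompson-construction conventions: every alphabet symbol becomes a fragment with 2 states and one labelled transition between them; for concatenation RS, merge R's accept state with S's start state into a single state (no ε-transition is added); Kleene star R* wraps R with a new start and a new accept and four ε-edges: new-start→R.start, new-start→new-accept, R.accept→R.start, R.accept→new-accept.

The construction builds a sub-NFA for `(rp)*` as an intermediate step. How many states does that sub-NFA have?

5

Fragment for `(rp)*`:
Each of the 2 symbol leaves contributes a 2-state fragment.
  rp → 3 states
  (rp)* → 5 states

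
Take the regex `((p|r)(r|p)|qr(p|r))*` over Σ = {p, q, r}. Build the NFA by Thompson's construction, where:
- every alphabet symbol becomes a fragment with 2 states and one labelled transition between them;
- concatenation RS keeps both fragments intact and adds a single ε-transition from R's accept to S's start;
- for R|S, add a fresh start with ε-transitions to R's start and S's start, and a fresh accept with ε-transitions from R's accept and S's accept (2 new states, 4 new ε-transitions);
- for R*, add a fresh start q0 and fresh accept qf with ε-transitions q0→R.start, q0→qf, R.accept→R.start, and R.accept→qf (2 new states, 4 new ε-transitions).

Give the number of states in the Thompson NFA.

26

Bottom-up over the parse tree:
Each of the 8 symbol leaves contributes a 2-state fragment.
  p|r → 6 states
  r|p → 6 states
  (p|r)(r|p) → 12 states
  p|r → 6 states
  qr(p|r) → 10 states
  (p|r)(r|p)|qr(p|r) → 24 states
  ((p|r)(r|p)|qr(p|r))* → 26 states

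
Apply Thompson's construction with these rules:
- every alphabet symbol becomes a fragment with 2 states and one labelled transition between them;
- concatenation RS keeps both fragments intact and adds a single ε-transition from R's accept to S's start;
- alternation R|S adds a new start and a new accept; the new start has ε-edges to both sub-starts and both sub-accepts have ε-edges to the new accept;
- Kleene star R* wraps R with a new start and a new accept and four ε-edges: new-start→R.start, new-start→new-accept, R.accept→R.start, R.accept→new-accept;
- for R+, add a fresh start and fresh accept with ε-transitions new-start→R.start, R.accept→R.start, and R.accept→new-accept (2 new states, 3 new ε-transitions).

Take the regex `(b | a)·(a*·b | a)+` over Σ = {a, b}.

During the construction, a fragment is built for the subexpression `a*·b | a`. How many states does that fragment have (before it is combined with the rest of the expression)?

10

Fragment for `a*·b | a`:
Each of the 3 symbol leaves contributes a 2-state fragment.
  a* → 4 states
  a*·b → 6 states
  a*·b | a → 10 states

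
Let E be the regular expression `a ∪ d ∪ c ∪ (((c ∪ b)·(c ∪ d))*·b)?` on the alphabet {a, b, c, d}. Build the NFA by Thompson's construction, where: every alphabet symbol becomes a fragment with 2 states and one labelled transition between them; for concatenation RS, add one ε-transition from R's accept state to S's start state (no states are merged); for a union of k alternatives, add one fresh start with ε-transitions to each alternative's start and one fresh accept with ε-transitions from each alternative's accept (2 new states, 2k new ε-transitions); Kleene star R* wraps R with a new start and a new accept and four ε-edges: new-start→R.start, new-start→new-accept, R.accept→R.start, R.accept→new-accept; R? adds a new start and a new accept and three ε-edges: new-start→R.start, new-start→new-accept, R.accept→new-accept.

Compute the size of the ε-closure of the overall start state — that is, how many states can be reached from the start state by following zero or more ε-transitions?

13

Compute the ε-closure size of each fragment's start state recursively; a symbol fragment's start has no outgoing ε-edge, so its closure is just itself (size 1).
  c ∪ b : C = 1 + 1 + 1 = 3 (the new accept is not ε-reachable since no branch accepts ε)
  c ∪ d : new start ε-reaches every alternative's start; none of them accept ε, so the new accept is not reached: C = 1 + 1 + 1 = 3
  (c ∪ b)·(c ∪ d) : C equals the left operand's closure size = 3 (its accept is not ε-reachable, so the closure stops there)
  ((c ∪ b)·(c ∪ d))* : C = 1 (new start) + 3 (body) + 1 (new accept) = 5
  ((c ∪ b)·(c ∪ d))*·b : C = 5 + 1 = 6 (closure spills across the concat boundary because the left factor accepts ε)
  (((c ∪ b)·(c ∪ d))*·b)? : new start has ε-edges to the inner start and to the new accept, so C = 2 + 6 = 8
  a ∪ d ∪ c ∪ (((c ∪ b)·(c ∪ d))*·b)? : new start ε-reaches every alternative's start; at least one alternative accepts ε, so the union's new accept is reached too: C = 1 + 1 + 1 + 1 + 8 + 1 = 13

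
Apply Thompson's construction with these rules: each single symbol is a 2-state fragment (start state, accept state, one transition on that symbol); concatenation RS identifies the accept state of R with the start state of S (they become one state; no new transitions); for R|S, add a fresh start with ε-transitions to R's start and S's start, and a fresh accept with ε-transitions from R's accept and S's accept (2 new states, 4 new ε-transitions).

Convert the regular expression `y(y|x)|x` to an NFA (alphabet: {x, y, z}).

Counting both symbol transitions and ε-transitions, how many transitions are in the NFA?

12

Recursing over subexpressions:
Each of the 4 symbol leaves contributes 1 transition (1 symbol, 0 ε).
  y|x — 6 transitions (2 symbol, 4 ε)
  y(y|x) — 7 transitions (3 symbol, 4 ε)
  y(y|x)|x — 12 transitions (4 symbol, 8 ε)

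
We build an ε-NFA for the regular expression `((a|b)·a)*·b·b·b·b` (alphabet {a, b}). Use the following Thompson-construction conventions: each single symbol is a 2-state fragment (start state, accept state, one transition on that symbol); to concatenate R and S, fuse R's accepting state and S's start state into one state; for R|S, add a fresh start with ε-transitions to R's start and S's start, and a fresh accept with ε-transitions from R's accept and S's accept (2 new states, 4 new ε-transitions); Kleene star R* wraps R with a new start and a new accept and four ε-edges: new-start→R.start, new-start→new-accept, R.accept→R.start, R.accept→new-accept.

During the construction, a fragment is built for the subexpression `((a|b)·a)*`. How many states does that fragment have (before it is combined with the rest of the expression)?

Fragment for `((a|b)·a)*`:
Each of the 3 symbol leaves contributes a 2-state fragment.
  a|b — 6 states
  (a|b)·a — 7 states
  ((a|b)·a)* — 9 states

9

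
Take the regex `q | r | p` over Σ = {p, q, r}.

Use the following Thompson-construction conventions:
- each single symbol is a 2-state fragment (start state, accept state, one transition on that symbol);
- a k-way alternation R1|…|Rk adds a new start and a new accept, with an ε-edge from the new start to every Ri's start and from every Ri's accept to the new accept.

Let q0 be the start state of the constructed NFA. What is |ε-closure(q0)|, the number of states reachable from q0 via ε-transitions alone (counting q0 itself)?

Work bottom-up. For each fragment F, track |ε-closure(F.start)| and whether F's accept lies in that closure (i.e. whether F accepts ε). A single-symbol fragment has closure size 1 and does not accept ε.
  q | r | p : new start ε-reaches every alternative's start; none of them accept ε, so the new accept is not reached: C = 1 + 1 + 1 + 1 = 4

4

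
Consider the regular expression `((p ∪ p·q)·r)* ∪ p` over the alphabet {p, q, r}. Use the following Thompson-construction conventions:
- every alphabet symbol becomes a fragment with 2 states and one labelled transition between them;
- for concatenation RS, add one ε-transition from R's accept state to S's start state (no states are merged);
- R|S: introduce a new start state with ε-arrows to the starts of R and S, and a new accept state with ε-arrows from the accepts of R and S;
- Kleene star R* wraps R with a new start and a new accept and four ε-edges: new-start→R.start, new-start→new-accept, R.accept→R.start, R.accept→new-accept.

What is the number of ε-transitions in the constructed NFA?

14

Per subexpression:
Each of the 5 symbol leaves contributes 0 ε-transitions.
  p·q = 1 ε-transition
  p ∪ p·q = 5 ε-transitions
  (p ∪ p·q)·r = 6 ε-transitions
  ((p ∪ p·q)·r)* = 10 ε-transitions
  ((p ∪ p·q)·r)* ∪ p = 14 ε-transitions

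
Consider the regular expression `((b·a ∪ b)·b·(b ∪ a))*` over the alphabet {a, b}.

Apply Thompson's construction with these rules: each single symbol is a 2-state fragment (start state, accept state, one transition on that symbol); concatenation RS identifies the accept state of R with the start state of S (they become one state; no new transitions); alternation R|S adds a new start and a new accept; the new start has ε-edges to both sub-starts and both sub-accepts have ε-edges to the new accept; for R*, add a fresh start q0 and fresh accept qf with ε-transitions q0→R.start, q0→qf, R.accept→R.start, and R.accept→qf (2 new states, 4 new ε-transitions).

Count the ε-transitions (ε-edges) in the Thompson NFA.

12

Recursing over subexpressions:
Each of the 6 symbol leaves contributes 0 ε-transitions.
  b·a = 0 ε-transitions
  b·a ∪ b = 4 ε-transitions
  b ∪ a = 4 ε-transitions
  (b·a ∪ b)·b·(b ∪ a) = 8 ε-transitions
  ((b·a ∪ b)·b·(b ∪ a))* = 12 ε-transitions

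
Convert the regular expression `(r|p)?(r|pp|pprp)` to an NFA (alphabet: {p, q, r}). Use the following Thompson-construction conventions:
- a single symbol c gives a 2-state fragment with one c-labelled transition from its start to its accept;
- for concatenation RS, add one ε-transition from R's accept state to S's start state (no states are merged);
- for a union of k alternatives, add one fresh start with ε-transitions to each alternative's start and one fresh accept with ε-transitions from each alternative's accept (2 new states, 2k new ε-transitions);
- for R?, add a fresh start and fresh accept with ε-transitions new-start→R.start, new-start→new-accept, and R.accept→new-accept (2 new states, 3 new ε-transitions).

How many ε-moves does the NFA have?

18

Bottom-up over the parse tree:
Each of the 9 symbol leaves contributes 0 ε-transitions.
  r|p = 4 ε-transitions
  (r|p)? = 7 ε-transitions
  pp = 1 ε-transition
  pprp = 3 ε-transitions
  r|pp|pprp = 10 ε-transitions
  (r|p)?(r|pp|pprp) = 18 ε-transitions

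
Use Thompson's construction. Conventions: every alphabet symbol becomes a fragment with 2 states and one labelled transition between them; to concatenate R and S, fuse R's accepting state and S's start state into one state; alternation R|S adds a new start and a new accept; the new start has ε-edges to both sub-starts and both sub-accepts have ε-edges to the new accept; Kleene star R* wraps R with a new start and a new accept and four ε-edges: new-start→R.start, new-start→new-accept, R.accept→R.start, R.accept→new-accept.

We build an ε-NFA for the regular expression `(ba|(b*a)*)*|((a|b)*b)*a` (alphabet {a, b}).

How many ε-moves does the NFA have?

Recursing over subexpressions:
Each of the 8 symbol leaves contributes 0 ε-transitions.
  ba = 0 ε-transitions
  b* = 4 ε-transitions
  b*a = 4 ε-transitions
  (b*a)* = 8 ε-transitions
  ba|(b*a)* = 12 ε-transitions
  (ba|(b*a)*)* = 16 ε-transitions
  a|b = 4 ε-transitions
  (a|b)* = 8 ε-transitions
  (a|b)*b = 8 ε-transitions
  ((a|b)*b)* = 12 ε-transitions
  ((a|b)*b)*a = 12 ε-transitions
  (ba|(b*a)*)*|((a|b)*b)*a = 32 ε-transitions

32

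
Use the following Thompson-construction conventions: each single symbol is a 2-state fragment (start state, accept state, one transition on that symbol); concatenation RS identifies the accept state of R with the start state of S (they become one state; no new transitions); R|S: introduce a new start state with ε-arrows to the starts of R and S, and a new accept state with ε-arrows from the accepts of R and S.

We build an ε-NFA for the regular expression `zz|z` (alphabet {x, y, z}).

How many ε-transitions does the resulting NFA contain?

4

Bottom-up over the parse tree:
Each of the 3 symbol leaves contributes 0 ε-transitions.
  zz — 0 ε-transitions
  zz|z — 4 ε-transitions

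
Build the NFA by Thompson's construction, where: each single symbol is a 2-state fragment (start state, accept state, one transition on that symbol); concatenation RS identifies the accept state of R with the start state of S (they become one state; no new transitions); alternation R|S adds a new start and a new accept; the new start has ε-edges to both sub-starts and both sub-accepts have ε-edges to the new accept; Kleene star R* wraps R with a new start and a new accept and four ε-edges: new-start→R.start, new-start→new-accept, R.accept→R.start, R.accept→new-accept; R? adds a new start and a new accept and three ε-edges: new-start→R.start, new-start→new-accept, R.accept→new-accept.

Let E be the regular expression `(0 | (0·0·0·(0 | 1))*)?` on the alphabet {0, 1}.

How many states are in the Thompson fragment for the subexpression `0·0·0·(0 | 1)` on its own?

9

Fragment for `0·0·0·(0 | 1)`:
Each of the 5 symbol leaves contributes a 2-state fragment.
  0 | 1 → 6 states
  0·0·0·(0 | 1) → 9 states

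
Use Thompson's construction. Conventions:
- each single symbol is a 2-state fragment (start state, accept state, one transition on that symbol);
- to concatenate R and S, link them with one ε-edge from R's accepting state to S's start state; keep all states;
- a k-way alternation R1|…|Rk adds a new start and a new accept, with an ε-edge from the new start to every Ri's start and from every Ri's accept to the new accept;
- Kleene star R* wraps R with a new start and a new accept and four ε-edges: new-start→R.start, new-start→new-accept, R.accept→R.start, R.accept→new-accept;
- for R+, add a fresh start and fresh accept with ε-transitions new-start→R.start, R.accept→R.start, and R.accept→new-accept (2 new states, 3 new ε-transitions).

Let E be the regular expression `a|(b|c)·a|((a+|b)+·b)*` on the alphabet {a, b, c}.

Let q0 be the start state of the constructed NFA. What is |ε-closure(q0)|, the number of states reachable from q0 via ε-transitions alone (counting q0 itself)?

Compute the ε-closure size of each fragment's start state recursively; a symbol fragment's start has no outgoing ε-edge, so its closure is just itself (size 1).
  b|c → |ε-closure| = 1 + 1 + 1 = 3 (the new accept is not ε-reachable since no branch accepts ε)
  (b|c)·a → |ε-closure| equals the left operand's closure size = 3 (its accept is not ε-reachable, so the closure stops there)
  a+ → new start ε-reaches only the body's start; the new accept needs a symbol first: |ε-closure| = 1 + 1 = 2
  a+|b → |ε-closure| = 1 + 2 + 1 = 4 (the new accept is not ε-reachable since no branch accepts ε)
  (a+|b)+ → |ε-closure| = 1 + 4 = 5 (the body doesn't accept ε, so the new accept is not reached)
  (a+|b)+·b → |ε-closure| equals the left operand's closure size = 5 (its accept is not ε-reachable, so the closure stops there)
  ((a+|b)+·b)* → new start has ε-edges to the inner start and to the new accept, so |ε-closure| = 2 + 5 = 7
  a|(b|c)·a|((a+|b)+·b)* → new start ε-reaches every alternative's start; at least one alternative accepts ε, so the union's new accept is reached too: |ε-closure| = 1 + 1 + 3 + 7 + 1 = 13

13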